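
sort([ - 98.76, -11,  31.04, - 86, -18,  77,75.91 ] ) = [ - 98.76,-86, - 18, -11,  31.04, 75.91,77]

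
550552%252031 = 46490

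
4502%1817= 868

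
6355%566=129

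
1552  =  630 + 922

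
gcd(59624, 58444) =4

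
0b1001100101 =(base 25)od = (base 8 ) 1145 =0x265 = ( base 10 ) 613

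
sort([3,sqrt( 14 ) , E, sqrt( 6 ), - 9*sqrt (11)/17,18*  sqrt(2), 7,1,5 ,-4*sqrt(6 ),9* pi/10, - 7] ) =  [ - 4*sqrt( 6 ),-7 , -9*sqrt (11) /17, 1,sqrt (6 ),E,9*pi/10,3,sqrt (14 ),5,7, 18*sqrt( 2 )]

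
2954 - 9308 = - 6354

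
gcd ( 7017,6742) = 1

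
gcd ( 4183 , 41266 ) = 47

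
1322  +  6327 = 7649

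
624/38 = 16 + 8/19  =  16.42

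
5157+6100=11257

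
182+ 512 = 694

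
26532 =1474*18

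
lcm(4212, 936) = 8424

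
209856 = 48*4372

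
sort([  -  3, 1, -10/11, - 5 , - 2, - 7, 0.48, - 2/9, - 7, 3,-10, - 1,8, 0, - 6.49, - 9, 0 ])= [ - 10, - 9, - 7, - 7, - 6.49, - 5,-3, - 2 , - 1,-10/11, - 2/9,0,0, 0.48,  1, 3,8 ]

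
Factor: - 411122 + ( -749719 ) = -3^1*11^1 *29^1*1213^1 = -1160841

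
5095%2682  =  2413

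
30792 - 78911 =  - 48119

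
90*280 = 25200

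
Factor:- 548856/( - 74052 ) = 2^1*3^2*7^1*17^( - 1) = 126/17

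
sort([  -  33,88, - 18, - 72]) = [ - 72,-33,  -  18,88 ] 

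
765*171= 130815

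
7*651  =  4557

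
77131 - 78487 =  - 1356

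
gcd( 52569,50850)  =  9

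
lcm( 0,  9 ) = 0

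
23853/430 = 55 + 203/430 = 55.47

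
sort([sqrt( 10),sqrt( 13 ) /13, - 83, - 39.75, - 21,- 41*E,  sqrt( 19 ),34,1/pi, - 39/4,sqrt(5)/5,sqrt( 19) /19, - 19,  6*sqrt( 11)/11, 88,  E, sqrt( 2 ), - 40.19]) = [ - 41 * E , - 83, - 40.19, - 39.75,-21, - 19, - 39/4 , sqrt( 19) /19 , sqrt( 13)/13, 1/pi, sqrt(5)/5,  sqrt(2),6*sqrt(11 ) /11,E, sqrt( 10),  sqrt( 19),  34,88 ]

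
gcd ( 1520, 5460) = 20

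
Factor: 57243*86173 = 4932801039 = 3^1* 17^1*37^1 * 137^1 *19081^1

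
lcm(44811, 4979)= 44811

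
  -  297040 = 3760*( - 79) 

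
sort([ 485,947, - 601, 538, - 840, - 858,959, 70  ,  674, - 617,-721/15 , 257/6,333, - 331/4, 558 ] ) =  [-858 , -840, - 617, - 601, - 331/4, - 721/15,  257/6, 70, 333,485,538,558, 674, 947, 959] 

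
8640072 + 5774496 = 14414568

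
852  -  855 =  - 3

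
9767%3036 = 659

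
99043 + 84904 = 183947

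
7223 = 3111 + 4112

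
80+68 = 148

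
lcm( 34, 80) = 1360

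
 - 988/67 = -988/67 = -  14.75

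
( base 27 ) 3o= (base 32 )39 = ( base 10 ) 105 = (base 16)69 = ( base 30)3F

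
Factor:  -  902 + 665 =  - 237 = - 3^1*79^1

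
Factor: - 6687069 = -3^1 * 17^1*19^1* 67^1*  103^1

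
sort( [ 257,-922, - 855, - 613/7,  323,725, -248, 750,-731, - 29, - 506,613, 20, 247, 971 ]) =[-922, - 855,-731,-506  , - 248, - 613/7,-29, 20,247,  257, 323,613,725,750, 971]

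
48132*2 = 96264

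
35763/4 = 8940 + 3/4 = 8940.75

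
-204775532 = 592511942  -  797287474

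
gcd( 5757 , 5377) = 19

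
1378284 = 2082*662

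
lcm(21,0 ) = 0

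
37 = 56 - 19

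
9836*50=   491800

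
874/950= 23/25 = 0.92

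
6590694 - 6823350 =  - 232656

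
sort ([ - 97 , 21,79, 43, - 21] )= [  -  97, - 21, 21, 43,79 ] 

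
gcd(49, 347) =1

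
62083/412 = 62083/412 = 150.69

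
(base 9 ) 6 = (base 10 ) 6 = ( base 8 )6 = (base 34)6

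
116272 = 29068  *4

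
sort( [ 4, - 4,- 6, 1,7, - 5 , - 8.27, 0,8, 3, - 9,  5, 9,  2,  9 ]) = [ - 9, - 8.27, - 6, -5,-4,0 , 1, 2,  3,  4, 5, 7  ,  8, 9, 9] 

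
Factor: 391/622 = 2^( - 1)* 17^1 * 23^1 * 311^( -1 )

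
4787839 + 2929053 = 7716892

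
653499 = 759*861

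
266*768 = 204288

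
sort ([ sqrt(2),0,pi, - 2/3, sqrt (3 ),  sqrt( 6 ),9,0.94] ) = [ - 2/3,0, 0.94,sqrt( 2), sqrt(3),sqrt( 6), pi , 9]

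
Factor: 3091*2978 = 2^1*11^1*281^1*1489^1=9204998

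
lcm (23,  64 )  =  1472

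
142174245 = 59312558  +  82861687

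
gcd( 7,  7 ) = 7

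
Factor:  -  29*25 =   -  5^2*29^1 = -725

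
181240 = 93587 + 87653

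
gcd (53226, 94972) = 2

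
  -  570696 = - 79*7224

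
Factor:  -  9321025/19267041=-3^( - 1 )*5^2*7^3*149^( - 1)*1087^1*43103^( - 1)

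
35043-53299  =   - 18256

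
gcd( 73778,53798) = 74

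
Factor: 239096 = 2^3 * 11^2*13^1*19^1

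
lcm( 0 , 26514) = 0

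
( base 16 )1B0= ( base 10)432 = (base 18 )160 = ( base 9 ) 530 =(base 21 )KC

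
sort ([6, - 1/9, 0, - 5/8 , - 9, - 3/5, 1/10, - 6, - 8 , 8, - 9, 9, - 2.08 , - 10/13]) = [-9,  -  9, - 8 ,-6, - 2.08, - 10/13,- 5/8 ,-3/5, - 1/9, 0, 1/10, 6,8, 9] 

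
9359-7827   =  1532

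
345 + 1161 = 1506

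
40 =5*8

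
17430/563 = 17430/563  =  30.96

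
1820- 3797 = - 1977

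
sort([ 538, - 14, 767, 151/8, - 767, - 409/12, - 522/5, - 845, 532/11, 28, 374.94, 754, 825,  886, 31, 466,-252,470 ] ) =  [-845, - 767, - 252, - 522/5, - 409/12,-14,151/8, 28, 31 , 532/11,374.94, 466, 470 , 538,754, 767, 825, 886 ] 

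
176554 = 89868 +86686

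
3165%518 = 57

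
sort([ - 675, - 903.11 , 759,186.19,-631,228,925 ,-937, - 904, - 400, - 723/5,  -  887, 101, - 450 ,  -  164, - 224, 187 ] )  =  [ - 937 ,  -  904, - 903.11,-887,- 675, - 631,  -  450, - 400,-224, - 164,-723/5 , 101 , 186.19,187,228, 759, 925 ] 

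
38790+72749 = 111539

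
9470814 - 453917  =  9016897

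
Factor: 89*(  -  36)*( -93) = 2^2*3^3*31^1 * 89^1 = 297972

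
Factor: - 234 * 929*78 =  - 2^2*3^3 * 13^2 * 929^1 = - 16956108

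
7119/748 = 9+387/748 = 9.52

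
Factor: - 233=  - 233^1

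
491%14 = 1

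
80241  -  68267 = 11974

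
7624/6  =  3812/3 = 1270.67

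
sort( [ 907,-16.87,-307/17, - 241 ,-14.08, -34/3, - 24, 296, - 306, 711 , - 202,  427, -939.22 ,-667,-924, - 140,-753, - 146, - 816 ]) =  [ - 939.22,-924, - 816,-753, - 667  ,  -  306,-241, - 202, - 146 ,  -  140 ,-24, - 307/17,- 16.87, - 14.08,-34/3,296, 427,711,907] 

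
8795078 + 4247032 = 13042110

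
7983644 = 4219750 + 3763894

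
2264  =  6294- 4030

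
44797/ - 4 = -11200 + 3/4 = -11199.25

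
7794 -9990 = - 2196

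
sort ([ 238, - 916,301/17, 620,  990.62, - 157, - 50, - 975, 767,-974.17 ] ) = [ - 975 , - 974.17, - 916, - 157 , - 50,  301/17 , 238, 620,767,990.62]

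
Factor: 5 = 5^1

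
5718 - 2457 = 3261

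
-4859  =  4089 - 8948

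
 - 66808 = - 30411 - 36397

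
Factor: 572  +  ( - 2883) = - 2311 = - 2311^1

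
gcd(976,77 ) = 1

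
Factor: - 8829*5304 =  - 46829016 = - 2^3*3^5* 13^1*17^1*109^1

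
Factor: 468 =2^2 * 3^2*13^1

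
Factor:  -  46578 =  - 2^1*3^1 * 7^1*1109^1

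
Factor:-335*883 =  - 5^1*67^1 * 883^1=   - 295805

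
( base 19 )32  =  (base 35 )1O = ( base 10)59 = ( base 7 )113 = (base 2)111011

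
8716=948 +7768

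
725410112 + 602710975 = 1328121087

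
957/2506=957/2506 = 0.38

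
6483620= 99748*65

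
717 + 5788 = 6505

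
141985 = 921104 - 779119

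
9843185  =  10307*955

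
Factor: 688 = 2^4 * 43^1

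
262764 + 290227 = 552991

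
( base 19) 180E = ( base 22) K3F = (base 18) 1C25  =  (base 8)23041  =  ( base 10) 9761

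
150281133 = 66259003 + 84022130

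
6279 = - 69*( - 91 ) 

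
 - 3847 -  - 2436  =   - 1411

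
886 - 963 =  - 77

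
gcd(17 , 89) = 1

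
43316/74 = 585 + 13/37 = 585.35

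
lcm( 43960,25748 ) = 1802360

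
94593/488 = 94593/488 =193.84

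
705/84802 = 705/84802  =  0.01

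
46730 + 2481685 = 2528415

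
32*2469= 79008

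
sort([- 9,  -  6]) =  [ - 9, - 6 ]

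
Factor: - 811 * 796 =-2^2*199^1*811^1 = - 645556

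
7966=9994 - 2028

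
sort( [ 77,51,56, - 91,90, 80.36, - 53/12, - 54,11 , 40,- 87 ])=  [  -  91, - 87, - 54, - 53/12,11 , 40 , 51, 56, 77, 80.36,90] 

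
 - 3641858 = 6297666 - 9939524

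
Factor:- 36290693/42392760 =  - 2^ (- 3)*3^( - 1 ) *5^(  -  1)*541^( - 1)*653^( - 1 )*36290693^1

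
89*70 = 6230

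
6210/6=1035=1035.00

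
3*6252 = 18756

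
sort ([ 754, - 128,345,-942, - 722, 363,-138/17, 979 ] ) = [ - 942 , - 722, - 128, - 138/17,345 , 363,754, 979]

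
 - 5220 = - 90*58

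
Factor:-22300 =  - 2^2*5^2*223^1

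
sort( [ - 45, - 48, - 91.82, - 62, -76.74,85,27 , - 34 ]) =[-91.82, - 76.74, - 62, - 48,-45,  -  34,27,85]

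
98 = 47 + 51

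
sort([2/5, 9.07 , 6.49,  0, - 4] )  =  [ - 4,  0,2/5,6.49,9.07]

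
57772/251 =57772/251=230.17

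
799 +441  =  1240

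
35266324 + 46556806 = 81823130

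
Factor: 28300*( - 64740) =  - 2^4 *3^1*5^3*13^1 *83^1*283^1 = - 1832142000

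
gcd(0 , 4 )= 4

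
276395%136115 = 4165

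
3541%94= 63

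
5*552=2760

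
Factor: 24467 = 43^1*569^1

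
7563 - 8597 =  - 1034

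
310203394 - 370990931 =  - 60787537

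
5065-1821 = 3244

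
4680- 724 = 3956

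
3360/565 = 672/113 = 5.95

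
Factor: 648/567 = 8/7 = 2^3*7^(-1)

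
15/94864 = 15/94864 = 0.00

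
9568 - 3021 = 6547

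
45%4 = 1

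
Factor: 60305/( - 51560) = -2^ ( - 3 ) *7^1 * 1289^( - 1 )*1723^1 = - 12061/10312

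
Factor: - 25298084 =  - 2^2 * 7^1 *37^1*24419^1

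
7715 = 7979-264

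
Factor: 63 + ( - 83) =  - 2^2*5^1  =  -20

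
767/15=51 + 2/15 = 51.13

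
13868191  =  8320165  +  5548026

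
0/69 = 0=0.00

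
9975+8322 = 18297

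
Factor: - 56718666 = -2^1*3^2*1553^1*2029^1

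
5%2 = 1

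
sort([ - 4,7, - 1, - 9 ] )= [-9, - 4, - 1 , 7 ]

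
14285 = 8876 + 5409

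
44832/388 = 115 + 53/97= 115.55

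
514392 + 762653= 1277045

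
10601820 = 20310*522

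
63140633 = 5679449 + 57461184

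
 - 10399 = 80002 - 90401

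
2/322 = 1/161 = 0.01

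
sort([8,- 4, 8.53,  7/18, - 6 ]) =[ - 6,  -  4, 7/18,8, 8.53 ]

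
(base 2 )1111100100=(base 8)1744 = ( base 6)4340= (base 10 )996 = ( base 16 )3E4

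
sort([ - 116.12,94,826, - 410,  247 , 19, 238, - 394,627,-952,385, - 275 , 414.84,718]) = [ - 952, - 410, - 394,  -  275,  -  116.12, 19,94, 238,247, 385, 414.84,627 , 718,  826]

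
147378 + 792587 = 939965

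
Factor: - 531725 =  - 5^2* 21269^1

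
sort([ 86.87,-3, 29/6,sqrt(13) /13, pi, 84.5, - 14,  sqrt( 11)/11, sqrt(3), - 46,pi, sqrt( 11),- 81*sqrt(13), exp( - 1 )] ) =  [-81*sqrt( 13), - 46, - 14,-3,sqrt(13) /13, sqrt(11 )/11,  exp( - 1) , sqrt( 3), pi, pi, sqrt(11),29/6, 84.5,  86.87]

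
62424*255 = 15918120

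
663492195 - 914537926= - 251045731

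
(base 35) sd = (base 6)4333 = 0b1111100001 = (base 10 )993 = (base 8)1741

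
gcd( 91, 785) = 1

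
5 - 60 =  - 55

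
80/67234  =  40/33617 = 0.00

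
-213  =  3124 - 3337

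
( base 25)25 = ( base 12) 47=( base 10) 55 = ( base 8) 67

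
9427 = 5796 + 3631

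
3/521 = 3/521 =0.01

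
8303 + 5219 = 13522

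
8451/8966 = 8451/8966 = 0.94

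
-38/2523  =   - 38/2523=- 0.02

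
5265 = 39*135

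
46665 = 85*549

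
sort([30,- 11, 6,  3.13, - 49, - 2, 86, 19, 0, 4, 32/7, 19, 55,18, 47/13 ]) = [ - 49, - 11, - 2  ,  0,3.13, 47/13,4, 32/7, 6, 18, 19, 19, 30,55,86]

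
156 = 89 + 67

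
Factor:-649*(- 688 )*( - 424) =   -  2^7*11^1*43^1*53^1*59^1 = - 189321088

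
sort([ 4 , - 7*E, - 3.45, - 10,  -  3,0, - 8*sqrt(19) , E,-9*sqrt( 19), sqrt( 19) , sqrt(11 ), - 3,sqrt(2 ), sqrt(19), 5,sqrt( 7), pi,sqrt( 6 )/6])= [ - 9*sqrt(19), - 8*sqrt(19 ), - 7*E,-10, - 3.45, - 3, - 3,  0 , sqrt(6)/6 , sqrt( 2), sqrt( 7), E, pi, sqrt( 11), 4,sqrt( 19), sqrt( 19), 5] 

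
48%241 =48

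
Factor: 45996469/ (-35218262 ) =  -  2^ (-1) * 41^( - 1)*311^( - 1 )*1381^ ( - 1) * 45996469^1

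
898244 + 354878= 1253122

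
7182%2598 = 1986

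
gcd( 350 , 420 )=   70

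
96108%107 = 22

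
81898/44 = 1861 + 7/22=   1861.32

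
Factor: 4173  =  3^1*13^1 *107^1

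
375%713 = 375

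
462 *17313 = 7998606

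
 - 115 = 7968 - 8083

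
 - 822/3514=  - 411/1757 = -0.23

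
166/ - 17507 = -166/17507= - 0.01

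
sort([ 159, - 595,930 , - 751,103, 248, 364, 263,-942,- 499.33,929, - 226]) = [ - 942 , -751,-595, - 499.33, - 226, 103, 159, 248,263, 364,929,930] 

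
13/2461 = 13/2461 = 0.01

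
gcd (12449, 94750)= 1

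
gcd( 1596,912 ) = 228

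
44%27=17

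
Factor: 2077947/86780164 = 2^ ( - 2) * 3^3*131^ (-1)*76961^1*165611^(-1)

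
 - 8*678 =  - 5424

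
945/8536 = 945/8536= 0.11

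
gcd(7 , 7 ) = 7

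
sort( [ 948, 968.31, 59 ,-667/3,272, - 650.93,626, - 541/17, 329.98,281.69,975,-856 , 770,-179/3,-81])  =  [ - 856,-650.93,  -  667/3 ,-81, -179/3,-541/17,59,272,281.69,  329.98 , 626, 770,948 , 968.31 , 975]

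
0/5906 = 0 = 0.00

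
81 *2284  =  185004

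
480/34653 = 160/11551  =  0.01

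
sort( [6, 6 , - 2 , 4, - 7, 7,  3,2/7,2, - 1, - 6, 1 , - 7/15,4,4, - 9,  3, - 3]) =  [ - 9,  -  7,-6, - 3, - 2,  -  1 , - 7/15,2/7 , 1,2,3,  3,  4, 4 , 4,6 , 6,7 ]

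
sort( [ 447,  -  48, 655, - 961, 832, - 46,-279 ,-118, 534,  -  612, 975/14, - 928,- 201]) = [ - 961,-928, - 612, - 279, - 201,  -  118 , - 48,-46,975/14, 447,  534, 655, 832]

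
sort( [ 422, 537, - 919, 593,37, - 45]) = [ - 919, - 45 , 37, 422, 537,593 ]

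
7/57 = 7/57  =  0.12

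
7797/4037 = 1 + 3760/4037 =1.93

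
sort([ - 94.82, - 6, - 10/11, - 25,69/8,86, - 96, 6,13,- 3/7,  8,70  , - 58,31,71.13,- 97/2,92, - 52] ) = [ -96,-94.82 , - 58, - 52,- 97/2, - 25,-6,-10/11, - 3/7, 6,  8,69/8,13,31,  70, 71.13,86, 92] 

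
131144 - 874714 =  - 743570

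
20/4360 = 1/218=0.00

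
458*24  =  10992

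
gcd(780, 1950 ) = 390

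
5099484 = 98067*52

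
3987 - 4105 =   -  118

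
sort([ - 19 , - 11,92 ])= [-19,  -  11,  92]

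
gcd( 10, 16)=2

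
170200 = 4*42550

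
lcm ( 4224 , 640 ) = 21120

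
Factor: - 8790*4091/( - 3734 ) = 3^1*5^1*293^1*1867^( - 1 )*4091^1 = 17979945/1867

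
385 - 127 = 258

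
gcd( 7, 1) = 1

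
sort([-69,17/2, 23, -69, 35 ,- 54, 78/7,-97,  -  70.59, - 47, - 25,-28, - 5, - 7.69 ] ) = [ - 97, - 70.59, - 69, - 69, -54, - 47, - 28, - 25,-7.69 , - 5,17/2 , 78/7,23, 35] 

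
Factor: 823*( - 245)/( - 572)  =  2^(- 2 )*5^1*7^2*11^( - 1 )*13^(  -  1 )*823^1 = 201635/572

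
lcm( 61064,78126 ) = 5312568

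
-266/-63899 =266/63899=0.00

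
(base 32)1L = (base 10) 53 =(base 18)2h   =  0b110101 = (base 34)1J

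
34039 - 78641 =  - 44602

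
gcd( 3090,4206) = 6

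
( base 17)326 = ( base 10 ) 907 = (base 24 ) 1dj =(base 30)107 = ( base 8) 1613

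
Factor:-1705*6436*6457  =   - 70855114660 = - 2^2*5^1*11^2 * 31^1*587^1*1609^1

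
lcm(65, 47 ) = 3055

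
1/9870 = 1/9870 =0.00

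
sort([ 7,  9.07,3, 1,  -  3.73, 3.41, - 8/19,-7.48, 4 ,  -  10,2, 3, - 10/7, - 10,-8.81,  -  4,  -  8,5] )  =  [ - 10,-10, - 8.81, -8,- 7.48,  -  4 ,-3.73, - 10/7, - 8/19 , 1, 2 , 3,3, 3.41,4, 5, 7,  9.07]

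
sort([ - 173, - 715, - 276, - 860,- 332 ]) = [ - 860, - 715, - 332, - 276, - 173 ]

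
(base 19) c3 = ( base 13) 14A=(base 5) 1411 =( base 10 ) 231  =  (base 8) 347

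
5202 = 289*18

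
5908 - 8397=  - 2489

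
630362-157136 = 473226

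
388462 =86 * 4517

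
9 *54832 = 493488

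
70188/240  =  292 + 9/20  =  292.45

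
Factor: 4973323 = 719^1*6917^1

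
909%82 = 7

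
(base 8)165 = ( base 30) 3r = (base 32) 3L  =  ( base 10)117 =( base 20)5h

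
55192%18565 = 18062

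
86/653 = 86/653  =  0.13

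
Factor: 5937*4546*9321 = 251570080242 = 2^1*3^2*13^1*239^1*1979^1 * 2273^1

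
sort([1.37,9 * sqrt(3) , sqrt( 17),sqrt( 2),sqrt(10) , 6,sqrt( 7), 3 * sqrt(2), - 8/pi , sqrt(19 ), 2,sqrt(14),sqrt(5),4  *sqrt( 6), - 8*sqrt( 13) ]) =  [ - 8*sqrt(13), - 8/pi, 1.37,sqrt(2 ), 2,sqrt( 5),sqrt( 7 ),sqrt(10),sqrt(14), sqrt(17 ), 3* sqrt( 2),sqrt(19 ) , 6, 4*sqrt(6),9 * sqrt(3)]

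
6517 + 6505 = 13022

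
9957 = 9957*1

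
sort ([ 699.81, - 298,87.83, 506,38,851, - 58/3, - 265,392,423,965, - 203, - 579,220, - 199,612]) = [ - 579,  -  298, -265, -203, - 199, - 58/3,38, 87.83 , 220,392, 423,506,612,699.81, 851 , 965]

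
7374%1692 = 606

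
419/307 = 419/307  =  1.36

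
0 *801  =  0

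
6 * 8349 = 50094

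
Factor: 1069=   1069^1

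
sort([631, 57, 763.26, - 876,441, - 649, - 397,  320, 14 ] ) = [ - 876, - 649,-397,14, 57,320, 441,631,763.26] 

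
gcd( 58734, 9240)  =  6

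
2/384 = 1/192 = 0.01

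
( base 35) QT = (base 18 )2g3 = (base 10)939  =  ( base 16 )3AB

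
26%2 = 0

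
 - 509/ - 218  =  2 + 73/218= 2.33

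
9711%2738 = 1497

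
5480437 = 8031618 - 2551181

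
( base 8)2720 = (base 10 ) 1488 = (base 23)2IG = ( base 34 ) 19q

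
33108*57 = 1887156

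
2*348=696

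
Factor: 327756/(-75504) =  - 2^(  -  2)*11^( - 1)*191^1  =  - 191/44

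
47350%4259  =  501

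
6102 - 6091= 11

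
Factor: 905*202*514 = 93964340 = 2^2*5^1 *101^1 * 181^1*257^1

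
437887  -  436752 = 1135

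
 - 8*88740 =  - 709920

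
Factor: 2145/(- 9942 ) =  - 715/3314 = - 2^( - 1)*5^1*11^1*13^1*1657^(-1)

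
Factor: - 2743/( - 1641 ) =3^( - 1 )*13^1 *211^1*547^(  -  1)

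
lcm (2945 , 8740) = 270940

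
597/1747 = 597/1747 = 0.34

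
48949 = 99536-50587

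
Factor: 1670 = 2^1 * 5^1 * 167^1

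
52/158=26/79= 0.33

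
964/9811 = 964/9811 = 0.10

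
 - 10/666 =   -  1+ 328/333  =  - 0.02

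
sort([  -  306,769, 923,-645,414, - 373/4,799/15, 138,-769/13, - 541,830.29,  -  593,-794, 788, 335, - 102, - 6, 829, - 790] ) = [ - 794,-790, - 645, - 593,-541, - 306, - 102,-373/4, - 769/13, - 6, 799/15, 138, 335, 414,769, 788,829, 830.29, 923]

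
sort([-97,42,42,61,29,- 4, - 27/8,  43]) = [-97,- 4, - 27/8,29, 42,42, 43, 61]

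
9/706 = 9/706 = 0.01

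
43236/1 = 43236 = 43236.00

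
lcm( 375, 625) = 1875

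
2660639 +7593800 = 10254439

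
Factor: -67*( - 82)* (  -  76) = -417544 = -  2^3 * 19^1* 41^1 *67^1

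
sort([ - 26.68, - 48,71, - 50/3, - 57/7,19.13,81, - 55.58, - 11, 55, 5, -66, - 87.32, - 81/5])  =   [ - 87.32, - 66, - 55.58, - 48,-26.68,-50/3, - 81/5,- 11,  -  57/7,5, 19.13, 55, 71, 81]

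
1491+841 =2332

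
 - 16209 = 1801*( - 9)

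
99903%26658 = 19929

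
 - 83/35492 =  - 1  +  35409/35492 = - 0.00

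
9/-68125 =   -  9/68125= -0.00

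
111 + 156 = 267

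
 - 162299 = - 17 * 9547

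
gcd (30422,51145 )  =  53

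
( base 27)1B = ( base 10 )38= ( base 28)1A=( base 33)15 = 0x26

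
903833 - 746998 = 156835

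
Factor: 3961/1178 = 2^( - 1 )*17^1 * 19^( - 1 )*31^( - 1)*233^1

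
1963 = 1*1963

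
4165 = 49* 85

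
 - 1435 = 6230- 7665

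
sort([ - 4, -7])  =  [ - 7, - 4 ]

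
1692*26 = 43992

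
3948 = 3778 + 170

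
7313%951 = 656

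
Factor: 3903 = 3^1 * 1301^1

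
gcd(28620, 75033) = 27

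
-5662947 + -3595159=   -  9258106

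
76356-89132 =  - 12776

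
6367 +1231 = 7598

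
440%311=129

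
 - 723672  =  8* ( - 90459)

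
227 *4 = 908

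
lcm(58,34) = 986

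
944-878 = 66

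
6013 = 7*859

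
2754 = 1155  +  1599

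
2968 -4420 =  - 1452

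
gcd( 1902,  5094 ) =6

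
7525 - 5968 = 1557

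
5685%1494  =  1203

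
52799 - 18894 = 33905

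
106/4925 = 106/4925 = 0.02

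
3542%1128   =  158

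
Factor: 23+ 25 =48 = 2^4*3^1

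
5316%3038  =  2278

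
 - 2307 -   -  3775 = 1468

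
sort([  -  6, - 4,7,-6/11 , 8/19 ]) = [ - 6 , - 4,-6/11,8/19, 7 ] 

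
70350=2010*35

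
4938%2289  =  360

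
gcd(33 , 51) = 3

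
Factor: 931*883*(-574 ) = -471869902 = - 2^1*7^3*19^1*41^1*883^1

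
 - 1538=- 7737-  - 6199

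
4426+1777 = 6203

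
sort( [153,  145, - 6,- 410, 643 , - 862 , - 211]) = [-862, - 410, - 211, - 6,145,  153, 643]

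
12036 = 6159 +5877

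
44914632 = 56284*798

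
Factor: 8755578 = 2^1*3^2*13^1  *17^1*31^1 * 71^1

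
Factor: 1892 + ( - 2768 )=-2^2*3^1*73^1 = -876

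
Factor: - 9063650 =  - 2^1*5^2*181273^1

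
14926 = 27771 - 12845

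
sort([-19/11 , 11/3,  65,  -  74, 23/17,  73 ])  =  [-74, - 19/11,23/17, 11/3, 65,73 ]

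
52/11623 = 52/11623 = 0.00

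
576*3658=2107008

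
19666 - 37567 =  - 17901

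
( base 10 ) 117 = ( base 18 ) 69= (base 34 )3f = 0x75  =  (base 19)63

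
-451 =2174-2625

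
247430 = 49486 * 5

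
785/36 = 785/36 = 21.81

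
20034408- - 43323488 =63357896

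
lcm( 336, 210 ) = 1680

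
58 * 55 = 3190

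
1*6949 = 6949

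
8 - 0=8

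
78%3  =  0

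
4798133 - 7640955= - 2842822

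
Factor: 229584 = 2^4*3^1*4783^1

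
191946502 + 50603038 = 242549540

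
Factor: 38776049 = 13^1*67^1*44519^1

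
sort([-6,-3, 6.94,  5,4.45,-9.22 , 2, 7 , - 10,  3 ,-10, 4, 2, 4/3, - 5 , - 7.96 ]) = [ - 10, - 10 ,-9.22, - 7.96, - 6,-5, - 3 , 4/3,2, 2,3,4, 4.45 , 5, 6.94,7 ] 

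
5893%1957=22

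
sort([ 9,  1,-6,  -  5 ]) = [-6,-5 , 1, 9 ] 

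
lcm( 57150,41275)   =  742950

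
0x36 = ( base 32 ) 1m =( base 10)54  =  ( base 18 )30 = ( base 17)33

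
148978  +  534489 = 683467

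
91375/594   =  153 + 493/594 = 153.83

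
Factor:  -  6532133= - 1549^1 * 4217^1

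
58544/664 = 88 + 14/83 = 88.17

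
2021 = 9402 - 7381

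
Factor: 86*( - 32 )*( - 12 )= 2^8*3^1*43^1 = 33024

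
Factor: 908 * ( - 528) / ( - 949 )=479424/949 = 2^6*3^1*11^1*13^( - 1)*73^(  -  1 )*227^1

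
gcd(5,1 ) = 1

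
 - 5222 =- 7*746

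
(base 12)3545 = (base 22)c6h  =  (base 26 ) 8L3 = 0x1745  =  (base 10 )5957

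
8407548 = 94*89442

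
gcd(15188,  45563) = 1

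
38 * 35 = 1330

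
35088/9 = 3898 + 2/3 = 3898.67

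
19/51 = 19/51  =  0.37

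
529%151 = 76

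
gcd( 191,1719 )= 191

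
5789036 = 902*6418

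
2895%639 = 339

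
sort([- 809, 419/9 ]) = [  -  809,  419/9]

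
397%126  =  19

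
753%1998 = 753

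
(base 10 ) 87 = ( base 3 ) 10020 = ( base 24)3F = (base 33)2L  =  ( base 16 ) 57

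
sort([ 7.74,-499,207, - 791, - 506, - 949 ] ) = [ - 949, - 791, - 506 , - 499, 7.74,207]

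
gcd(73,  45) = 1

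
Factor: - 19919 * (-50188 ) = 999694772=   2^2*12547^1*19919^1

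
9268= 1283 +7985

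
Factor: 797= 797^1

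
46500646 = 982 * 47353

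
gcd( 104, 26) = 26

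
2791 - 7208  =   - 4417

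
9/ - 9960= - 3/3320 = -0.00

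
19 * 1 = 19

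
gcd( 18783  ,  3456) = 9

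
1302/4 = 325 + 1/2 = 325.50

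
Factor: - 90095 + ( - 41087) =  - 131182  =  - 2^1*107^1*613^1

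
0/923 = 0 = 0.00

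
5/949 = 5/949 = 0.01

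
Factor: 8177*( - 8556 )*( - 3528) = 2^5*3^3*7^2*13^1*17^1*23^1*31^1*37^1  =  246827389536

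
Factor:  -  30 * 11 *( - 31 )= 10230=2^1*3^1 * 5^1*11^1 * 31^1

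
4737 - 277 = 4460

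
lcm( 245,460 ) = 22540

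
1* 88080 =88080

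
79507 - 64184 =15323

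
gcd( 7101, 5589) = 27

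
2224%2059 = 165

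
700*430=301000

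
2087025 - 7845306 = -5758281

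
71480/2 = 35740  =  35740.00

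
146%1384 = 146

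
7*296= 2072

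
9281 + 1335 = 10616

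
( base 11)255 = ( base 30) a2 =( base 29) AC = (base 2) 100101110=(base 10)302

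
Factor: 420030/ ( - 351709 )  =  -2^1*3^2*5^1 *13^1*19^(- 1 )*107^(-1 )*173^( - 1 )*359^1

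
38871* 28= 1088388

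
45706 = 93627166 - 93581460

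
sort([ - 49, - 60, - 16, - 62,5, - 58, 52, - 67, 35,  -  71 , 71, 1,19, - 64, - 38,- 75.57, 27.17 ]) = [ -75.57, - 71, - 67, - 64 , - 62, - 60  ,-58 , - 49, - 38, - 16, 1,5,19, 27.17,35,  52, 71 ]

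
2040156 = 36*56671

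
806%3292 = 806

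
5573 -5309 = 264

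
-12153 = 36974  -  49127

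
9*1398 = 12582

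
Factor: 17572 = 2^2*23^1*191^1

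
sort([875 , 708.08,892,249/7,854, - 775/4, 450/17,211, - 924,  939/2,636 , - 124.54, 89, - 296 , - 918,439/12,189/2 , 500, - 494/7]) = [- 924, - 918, - 296, - 775/4, -124.54, - 494/7, 450/17,249/7,439/12,89,189/2, 211,939/2,  500,636,708.08,854,875,892 ]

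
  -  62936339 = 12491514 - 75427853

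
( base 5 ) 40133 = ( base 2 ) 100111101111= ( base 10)2543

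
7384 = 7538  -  154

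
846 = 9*94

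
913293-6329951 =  - 5416658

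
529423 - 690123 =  - 160700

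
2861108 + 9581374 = 12442482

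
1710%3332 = 1710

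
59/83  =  59/83 =0.71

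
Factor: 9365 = 5^1*1873^1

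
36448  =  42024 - 5576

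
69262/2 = 34631=34631.00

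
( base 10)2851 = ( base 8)5443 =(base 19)7H1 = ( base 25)4E1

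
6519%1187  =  584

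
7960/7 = 1137 + 1/7 = 1137.14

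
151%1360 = 151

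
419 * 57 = 23883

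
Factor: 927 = 3^2*103^1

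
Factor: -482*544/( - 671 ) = 262208/671 = 2^6 * 11^( - 1) * 17^1*61^( - 1)*241^1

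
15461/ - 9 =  - 1718+1/9= - 1717.89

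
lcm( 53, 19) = 1007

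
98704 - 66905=31799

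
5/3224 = 5/3224=0.00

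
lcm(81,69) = 1863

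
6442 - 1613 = 4829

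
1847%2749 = 1847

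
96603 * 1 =96603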